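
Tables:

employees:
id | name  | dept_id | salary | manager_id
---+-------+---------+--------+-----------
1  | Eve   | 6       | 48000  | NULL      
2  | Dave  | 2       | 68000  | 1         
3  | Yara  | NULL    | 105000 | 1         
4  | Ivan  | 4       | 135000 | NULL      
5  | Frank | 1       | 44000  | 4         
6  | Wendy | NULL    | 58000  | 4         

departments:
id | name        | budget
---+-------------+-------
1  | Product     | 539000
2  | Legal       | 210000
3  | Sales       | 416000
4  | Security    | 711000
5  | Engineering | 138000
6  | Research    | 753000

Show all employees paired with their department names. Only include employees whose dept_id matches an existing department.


INNER JOIN keeps only employees rows whose dept_id matches an id in departments. Walk through each employee:
  - employee 1 (Eve): dept_id=6 -> matches Research
  - employee 2 (Dave): dept_id=2 -> matches Legal
  - employee 3 (Yara): dept_id=NULL, no match -> dropped
  - employee 4 (Ivan): dept_id=4 -> matches Security
  - employee 5 (Frank): dept_id=1 -> matches Product
  - employee 6 (Wendy): dept_id=NULL, no match -> dropped
So 2 of 6 rows are dropped.

SQL:
SELECT a.name, b.name AS department
FROM employees a
INNER JOIN departments b ON a.dept_id = b.id

Result:
name  | department
------+-----------
Eve   | Research  
Dave  | Legal     
Ivan  | Security  
Frank | Product   


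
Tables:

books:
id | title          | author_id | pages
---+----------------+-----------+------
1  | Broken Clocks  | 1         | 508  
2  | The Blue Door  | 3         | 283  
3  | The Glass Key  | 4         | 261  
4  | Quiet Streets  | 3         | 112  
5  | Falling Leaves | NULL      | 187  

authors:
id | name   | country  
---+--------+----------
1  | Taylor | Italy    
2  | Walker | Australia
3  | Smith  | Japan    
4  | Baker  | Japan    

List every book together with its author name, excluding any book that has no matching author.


INNER JOIN keeps only books rows whose author_id matches an id in authors. Walk through each book:
  - book 1 (Broken Clocks): author_id=1 -> matches Taylor
  - book 2 (The Blue Door): author_id=3 -> matches Smith
  - book 3 (The Glass Key): author_id=4 -> matches Baker
  - book 4 (Quiet Streets): author_id=3 -> matches Smith
  - book 5 (Falling Leaves): author_id=NULL, no match -> dropped
So 1 of 5 rows is dropped.

SQL:
SELECT a.title, b.name AS author
FROM books a
INNER JOIN authors b ON a.author_id = b.id

Result:
title         | author
--------------+-------
Broken Clocks | Taylor
The Blue Door | Smith 
The Glass Key | Baker 
Quiet Streets | Smith 


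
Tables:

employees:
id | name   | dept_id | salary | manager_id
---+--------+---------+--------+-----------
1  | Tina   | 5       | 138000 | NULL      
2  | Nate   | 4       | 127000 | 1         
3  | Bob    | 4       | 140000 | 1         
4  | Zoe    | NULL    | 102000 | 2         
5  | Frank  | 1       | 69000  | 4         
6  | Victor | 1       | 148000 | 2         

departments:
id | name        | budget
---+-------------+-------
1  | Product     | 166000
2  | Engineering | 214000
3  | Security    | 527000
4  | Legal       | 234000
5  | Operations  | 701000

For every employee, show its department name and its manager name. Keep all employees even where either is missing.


Two LEFT JOINs from the same base table employees: one to departments via dept_id, one to employees itself via manager_id. Both are LEFT so every employee is preserved.
Match against departments:
  - employee 1 (Tina): dept_id=5 -> matches Operations
  - employee 2 (Nate): dept_id=4 -> matches Legal
  - employee 3 (Bob): dept_id=4 -> matches Legal
  - employee 4 (Zoe): dept_id=NULL, no match -> kept with NULL
  - employee 5 (Frank): dept_id=1 -> matches Product
  - employee 6 (Victor): dept_id=1 -> matches Product
Match against employees (self):
  - employee 1 (Tina): manager_id=NULL -> NULL
  - employee 2 (Nate): manager_id=1 -> Tina
  - employee 3 (Bob): manager_id=1 -> Tina
  - employee 4 (Zoe): manager_id=2 -> Nate
  - employee 5 (Frank): manager_id=4 -> Zoe
  - employee 6 (Victor): manager_id=2 -> Nate

SQL:
SELECT a.name, b.name AS department, c.name AS manager
FROM employees a
LEFT JOIN departments b ON a.dept_id = b.id
LEFT JOIN employees c ON a.manager_id = c.id

Result:
name   | department | manager
-------+------------+--------
Tina   | Operations | NULL   
Nate   | Legal      | Tina   
Bob    | Legal      | Tina   
Zoe    | NULL       | Nate   
Frank  | Product    | Zoe    
Victor | Product    | Nate   


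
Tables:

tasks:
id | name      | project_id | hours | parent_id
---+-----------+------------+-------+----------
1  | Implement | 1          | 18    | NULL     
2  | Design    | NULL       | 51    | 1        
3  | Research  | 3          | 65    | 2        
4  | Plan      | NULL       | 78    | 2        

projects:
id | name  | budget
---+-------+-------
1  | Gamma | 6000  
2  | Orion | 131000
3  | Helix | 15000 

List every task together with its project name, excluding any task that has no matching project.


INNER JOIN keeps only tasks rows whose project_id matches an id in projects. Walk through each task:
  - task 1 (Implement): project_id=1 -> matches Gamma
  - task 2 (Design): project_id=NULL, no match -> dropped
  - task 3 (Research): project_id=3 -> matches Helix
  - task 4 (Plan): project_id=NULL, no match -> dropped
So 2 of 4 rows are dropped.

SQL:
SELECT a.name, b.name AS project
FROM tasks a
INNER JOIN projects b ON a.project_id = b.id

Result:
name      | project
----------+--------
Implement | Gamma  
Research  | Helix  


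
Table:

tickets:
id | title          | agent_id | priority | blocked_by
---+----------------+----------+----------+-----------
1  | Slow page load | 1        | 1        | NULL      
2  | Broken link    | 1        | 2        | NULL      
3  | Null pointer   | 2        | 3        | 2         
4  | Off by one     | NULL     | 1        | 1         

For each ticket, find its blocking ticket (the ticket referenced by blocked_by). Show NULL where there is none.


This is a self-join: tickets is joined to a second copy of itself, matching each row's blocked_by to another row's id. Use LEFT JOIN so rows with blocked_by=NULL are kept.
  - ticket 1 (Slow page load): blocked_by=NULL -> NULL
  - ticket 2 (Broken link): blocked_by=NULL -> NULL
  - ticket 3 (Null pointer): blocked_by=2 -> Broken link
  - ticket 4 (Off by one): blocked_by=1 -> Slow page load

SQL:
SELECT a.title AS item, b.title AS blocked_by
FROM tickets a
LEFT JOIN tickets b ON a.blocked_by = b.id

Result:
item           | blocked_by    
---------------+---------------
Slow page load | NULL          
Broken link    | NULL          
Null pointer   | Broken link   
Off by one     | Slow page load


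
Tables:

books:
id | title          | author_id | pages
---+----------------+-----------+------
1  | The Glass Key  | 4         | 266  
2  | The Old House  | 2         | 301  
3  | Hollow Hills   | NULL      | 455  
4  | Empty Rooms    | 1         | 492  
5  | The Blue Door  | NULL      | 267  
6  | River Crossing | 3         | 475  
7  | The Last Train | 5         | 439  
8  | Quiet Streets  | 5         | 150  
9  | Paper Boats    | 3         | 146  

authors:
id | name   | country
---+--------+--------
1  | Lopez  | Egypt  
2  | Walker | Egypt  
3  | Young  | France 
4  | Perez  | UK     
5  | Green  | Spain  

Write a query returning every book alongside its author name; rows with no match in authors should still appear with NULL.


LEFT JOIN keeps every row from books (the left table); where author_id has no match in authors, the author columns become NULL. Walk through each book:
  - book 1 (The Glass Key): author_id=4 -> matches Perez
  - book 2 (The Old House): author_id=2 -> matches Walker
  - book 3 (Hollow Hills): author_id=NULL, no match -> kept with NULL
  - book 4 (Empty Rooms): author_id=1 -> matches Lopez
  - book 5 (The Blue Door): author_id=NULL, no match -> kept with NULL
  - book 6 (River Crossing): author_id=3 -> matches Young
  - book 7 (The Last Train): author_id=5 -> matches Green
  - book 8 (Quiet Streets): author_id=5 -> matches Green
  - book 9 (Paper Boats): author_id=3 -> matches Young
All 9 rows appear; 2 have NULL author.

SQL:
SELECT a.title, b.name AS author
FROM books a
LEFT JOIN authors b ON a.author_id = b.id

Result:
title          | author
---------------+-------
The Glass Key  | Perez 
The Old House  | Walker
Hollow Hills   | NULL  
Empty Rooms    | Lopez 
The Blue Door  | NULL  
River Crossing | Young 
The Last Train | Green 
Quiet Streets  | Green 
Paper Boats    | Young 


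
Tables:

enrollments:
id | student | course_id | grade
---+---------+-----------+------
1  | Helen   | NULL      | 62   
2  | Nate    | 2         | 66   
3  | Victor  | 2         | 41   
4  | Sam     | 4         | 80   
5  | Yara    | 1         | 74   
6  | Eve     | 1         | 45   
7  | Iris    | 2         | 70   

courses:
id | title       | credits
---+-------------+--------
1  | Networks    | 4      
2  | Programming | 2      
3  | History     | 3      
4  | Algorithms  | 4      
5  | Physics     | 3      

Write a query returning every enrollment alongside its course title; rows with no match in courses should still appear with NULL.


LEFT JOIN keeps every row from enrollments (the left table); where course_id has no match in courses, the course columns become NULL. Walk through each enrollment:
  - enrollment 1 (Helen): course_id=NULL, no match -> kept with NULL
  - enrollment 2 (Nate): course_id=2 -> matches Programming
  - enrollment 3 (Victor): course_id=2 -> matches Programming
  - enrollment 4 (Sam): course_id=4 -> matches Algorithms
  - enrollment 5 (Yara): course_id=1 -> matches Networks
  - enrollment 6 (Eve): course_id=1 -> matches Networks
  - enrollment 7 (Iris): course_id=2 -> matches Programming
All 7 rows appear; 1 has NULL course.

SQL:
SELECT a.student, b.title AS course
FROM enrollments a
LEFT JOIN courses b ON a.course_id = b.id

Result:
student | course     
--------+------------
Helen   | NULL       
Nate    | Programming
Victor  | Programming
Sam     | Algorithms 
Yara    | Networks   
Eve     | Networks   
Iris    | Programming


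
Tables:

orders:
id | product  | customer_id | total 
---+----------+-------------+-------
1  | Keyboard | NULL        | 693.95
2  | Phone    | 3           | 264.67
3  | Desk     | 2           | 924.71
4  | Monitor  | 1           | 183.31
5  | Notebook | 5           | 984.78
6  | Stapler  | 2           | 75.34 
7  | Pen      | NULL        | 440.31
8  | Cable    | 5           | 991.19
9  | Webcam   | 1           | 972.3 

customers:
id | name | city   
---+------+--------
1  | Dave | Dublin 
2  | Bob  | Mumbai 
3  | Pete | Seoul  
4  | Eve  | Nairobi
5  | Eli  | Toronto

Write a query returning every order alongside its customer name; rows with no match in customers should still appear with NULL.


LEFT JOIN keeps every row from orders (the left table); where customer_id has no match in customers, the customer columns become NULL. Walk through each order:
  - order 1 (Keyboard): customer_id=NULL, no match -> kept with NULL
  - order 2 (Phone): customer_id=3 -> matches Pete
  - order 3 (Desk): customer_id=2 -> matches Bob
  - order 4 (Monitor): customer_id=1 -> matches Dave
  - order 5 (Notebook): customer_id=5 -> matches Eli
  - order 6 (Stapler): customer_id=2 -> matches Bob
  - order 7 (Pen): customer_id=NULL, no match -> kept with NULL
  - order 8 (Cable): customer_id=5 -> matches Eli
  - order 9 (Webcam): customer_id=1 -> matches Dave
All 9 rows appear; 2 have NULL customer.

SQL:
SELECT a.product, b.name AS customer
FROM orders a
LEFT JOIN customers b ON a.customer_id = b.id

Result:
product  | customer
---------+---------
Keyboard | NULL    
Phone    | Pete    
Desk     | Bob     
Monitor  | Dave    
Notebook | Eli     
Stapler  | Bob     
Pen      | NULL    
Cable    | Eli     
Webcam   | Dave    


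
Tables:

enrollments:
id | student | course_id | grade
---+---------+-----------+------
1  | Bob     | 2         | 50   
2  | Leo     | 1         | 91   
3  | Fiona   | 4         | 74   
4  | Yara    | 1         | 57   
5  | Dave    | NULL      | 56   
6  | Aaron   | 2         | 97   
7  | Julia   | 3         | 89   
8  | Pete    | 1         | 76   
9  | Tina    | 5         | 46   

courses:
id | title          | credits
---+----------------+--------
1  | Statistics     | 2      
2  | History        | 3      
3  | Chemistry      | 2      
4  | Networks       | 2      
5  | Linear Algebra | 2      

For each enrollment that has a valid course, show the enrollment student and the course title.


INNER JOIN keeps only enrollments rows whose course_id matches an id in courses. Walk through each enrollment:
  - enrollment 1 (Bob): course_id=2 -> matches History
  - enrollment 2 (Leo): course_id=1 -> matches Statistics
  - enrollment 3 (Fiona): course_id=4 -> matches Networks
  - enrollment 4 (Yara): course_id=1 -> matches Statistics
  - enrollment 5 (Dave): course_id=NULL, no match -> dropped
  - enrollment 6 (Aaron): course_id=2 -> matches History
  - enrollment 7 (Julia): course_id=3 -> matches Chemistry
  - enrollment 8 (Pete): course_id=1 -> matches Statistics
  - enrollment 9 (Tina): course_id=5 -> matches Linear Algebra
So 1 of 9 rows is dropped.

SQL:
SELECT a.student, b.title AS course
FROM enrollments a
INNER JOIN courses b ON a.course_id = b.id

Result:
student | course        
--------+---------------
Bob     | History       
Leo     | Statistics    
Fiona   | Networks      
Yara    | Statistics    
Aaron   | History       
Julia   | Chemistry     
Pete    | Statistics    
Tina    | Linear Algebra


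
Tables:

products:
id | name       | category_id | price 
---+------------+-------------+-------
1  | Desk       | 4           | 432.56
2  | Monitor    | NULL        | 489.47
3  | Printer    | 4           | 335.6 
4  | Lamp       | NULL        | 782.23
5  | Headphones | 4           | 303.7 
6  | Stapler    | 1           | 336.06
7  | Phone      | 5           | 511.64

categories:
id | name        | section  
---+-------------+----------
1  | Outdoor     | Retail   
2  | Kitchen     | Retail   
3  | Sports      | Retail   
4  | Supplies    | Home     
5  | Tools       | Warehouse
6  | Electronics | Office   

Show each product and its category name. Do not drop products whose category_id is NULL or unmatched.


LEFT JOIN keeps every row from products (the left table); where category_id has no match in categories, the category columns become NULL. Walk through each product:
  - product 1 (Desk): category_id=4 -> matches Supplies
  - product 2 (Monitor): category_id=NULL, no match -> kept with NULL
  - product 3 (Printer): category_id=4 -> matches Supplies
  - product 4 (Lamp): category_id=NULL, no match -> kept with NULL
  - product 5 (Headphones): category_id=4 -> matches Supplies
  - product 6 (Stapler): category_id=1 -> matches Outdoor
  - product 7 (Phone): category_id=5 -> matches Tools
All 7 rows appear; 2 have NULL category.

SQL:
SELECT a.name, b.name AS category
FROM products a
LEFT JOIN categories b ON a.category_id = b.id

Result:
name       | category
-----------+---------
Desk       | Supplies
Monitor    | NULL    
Printer    | Supplies
Lamp       | NULL    
Headphones | Supplies
Stapler    | Outdoor 
Phone      | Tools   


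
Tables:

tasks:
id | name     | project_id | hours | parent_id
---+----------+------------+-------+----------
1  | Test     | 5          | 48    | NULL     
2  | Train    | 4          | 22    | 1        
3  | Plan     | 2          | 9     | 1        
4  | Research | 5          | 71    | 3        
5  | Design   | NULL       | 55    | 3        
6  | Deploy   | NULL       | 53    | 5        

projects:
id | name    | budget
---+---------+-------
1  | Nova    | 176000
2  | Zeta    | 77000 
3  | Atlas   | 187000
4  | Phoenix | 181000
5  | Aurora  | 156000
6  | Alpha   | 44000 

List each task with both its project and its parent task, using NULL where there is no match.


Two LEFT JOINs from the same base table tasks: one to projects via project_id, one to tasks itself via parent_id. Both are LEFT so every task is preserved.
Match against projects:
  - task 1 (Test): project_id=5 -> matches Aurora
  - task 2 (Train): project_id=4 -> matches Phoenix
  - task 3 (Plan): project_id=2 -> matches Zeta
  - task 4 (Research): project_id=5 -> matches Aurora
  - task 5 (Design): project_id=NULL, no match -> kept with NULL
  - task 6 (Deploy): project_id=NULL, no match -> kept with NULL
Match against tasks (self):
  - task 1 (Test): parent_id=NULL -> NULL
  - task 2 (Train): parent_id=1 -> Test
  - task 3 (Plan): parent_id=1 -> Test
  - task 4 (Research): parent_id=3 -> Plan
  - task 5 (Design): parent_id=3 -> Plan
  - task 6 (Deploy): parent_id=5 -> Design

SQL:
SELECT a.name, b.name AS project, c.name AS parent
FROM tasks a
LEFT JOIN projects b ON a.project_id = b.id
LEFT JOIN tasks c ON a.parent_id = c.id

Result:
name     | project | parent
---------+---------+-------
Test     | Aurora  | NULL  
Train    | Phoenix | Test  
Plan     | Zeta    | Test  
Research | Aurora  | Plan  
Design   | NULL    | Plan  
Deploy   | NULL    | Design


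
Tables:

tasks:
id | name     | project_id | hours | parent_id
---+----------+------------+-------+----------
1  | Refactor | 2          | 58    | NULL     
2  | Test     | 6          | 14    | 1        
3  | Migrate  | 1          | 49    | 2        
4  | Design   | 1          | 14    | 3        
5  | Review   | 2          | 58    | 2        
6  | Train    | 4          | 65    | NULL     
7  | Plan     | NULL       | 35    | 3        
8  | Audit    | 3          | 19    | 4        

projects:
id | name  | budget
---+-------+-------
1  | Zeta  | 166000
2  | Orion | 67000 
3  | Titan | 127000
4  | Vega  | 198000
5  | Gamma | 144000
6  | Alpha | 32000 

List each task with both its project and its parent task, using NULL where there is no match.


Two LEFT JOINs from the same base table tasks: one to projects via project_id, one to tasks itself via parent_id. Both are LEFT so every task is preserved.
Match against projects:
  - task 1 (Refactor): project_id=2 -> matches Orion
  - task 2 (Test): project_id=6 -> matches Alpha
  - task 3 (Migrate): project_id=1 -> matches Zeta
  - task 4 (Design): project_id=1 -> matches Zeta
  - task 5 (Review): project_id=2 -> matches Orion
  - task 6 (Train): project_id=4 -> matches Vega
  - task 7 (Plan): project_id=NULL, no match -> kept with NULL
  - task 8 (Audit): project_id=3 -> matches Titan
Match against tasks (self):
  - task 1 (Refactor): parent_id=NULL -> NULL
  - task 2 (Test): parent_id=1 -> Refactor
  - task 3 (Migrate): parent_id=2 -> Test
  - task 4 (Design): parent_id=3 -> Migrate
  - task 5 (Review): parent_id=2 -> Test
  - task 6 (Train): parent_id=NULL -> NULL
  - task 7 (Plan): parent_id=3 -> Migrate
  - task 8 (Audit): parent_id=4 -> Design

SQL:
SELECT a.name, b.name AS project, c.name AS parent
FROM tasks a
LEFT JOIN projects b ON a.project_id = b.id
LEFT JOIN tasks c ON a.parent_id = c.id

Result:
name     | project | parent  
---------+---------+---------
Refactor | Orion   | NULL    
Test     | Alpha   | Refactor
Migrate  | Zeta    | Test    
Design   | Zeta    | Migrate 
Review   | Orion   | Test    
Train    | Vega    | NULL    
Plan     | NULL    | Migrate 
Audit    | Titan   | Design  


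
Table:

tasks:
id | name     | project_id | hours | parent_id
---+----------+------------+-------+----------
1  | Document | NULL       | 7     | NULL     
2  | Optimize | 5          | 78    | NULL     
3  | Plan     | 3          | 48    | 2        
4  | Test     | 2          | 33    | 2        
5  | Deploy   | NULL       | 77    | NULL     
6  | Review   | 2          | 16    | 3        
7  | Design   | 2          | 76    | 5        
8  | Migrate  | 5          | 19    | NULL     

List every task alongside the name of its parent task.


This is a self-join: tasks is joined to a second copy of itself, matching each row's parent_id to another row's id. Use LEFT JOIN so rows with parent_id=NULL are kept.
  - task 1 (Document): parent_id=NULL -> NULL
  - task 2 (Optimize): parent_id=NULL -> NULL
  - task 3 (Plan): parent_id=2 -> Optimize
  - task 4 (Test): parent_id=2 -> Optimize
  - task 5 (Deploy): parent_id=NULL -> NULL
  - task 6 (Review): parent_id=3 -> Plan
  - task 7 (Design): parent_id=5 -> Deploy
  - task 8 (Migrate): parent_id=NULL -> NULL

SQL:
SELECT a.name AS item, b.name AS parent
FROM tasks a
LEFT JOIN tasks b ON a.parent_id = b.id

Result:
item     | parent  
---------+---------
Document | NULL    
Optimize | NULL    
Plan     | Optimize
Test     | Optimize
Deploy   | NULL    
Review   | Plan    
Design   | Deploy  
Migrate  | NULL    


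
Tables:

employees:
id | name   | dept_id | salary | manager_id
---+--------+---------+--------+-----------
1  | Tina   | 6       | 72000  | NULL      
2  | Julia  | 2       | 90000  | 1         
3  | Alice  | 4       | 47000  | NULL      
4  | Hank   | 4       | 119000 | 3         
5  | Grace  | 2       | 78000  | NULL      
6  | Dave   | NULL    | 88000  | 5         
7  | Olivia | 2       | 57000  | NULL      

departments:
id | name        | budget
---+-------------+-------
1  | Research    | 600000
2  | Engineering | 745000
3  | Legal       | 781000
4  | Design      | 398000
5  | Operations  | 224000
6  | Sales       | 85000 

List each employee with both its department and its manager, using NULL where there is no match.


Two LEFT JOINs from the same base table employees: one to departments via dept_id, one to employees itself via manager_id. Both are LEFT so every employee is preserved.
Match against departments:
  - employee 1 (Tina): dept_id=6 -> matches Sales
  - employee 2 (Julia): dept_id=2 -> matches Engineering
  - employee 3 (Alice): dept_id=4 -> matches Design
  - employee 4 (Hank): dept_id=4 -> matches Design
  - employee 5 (Grace): dept_id=2 -> matches Engineering
  - employee 6 (Dave): dept_id=NULL, no match -> kept with NULL
  - employee 7 (Olivia): dept_id=2 -> matches Engineering
Match against employees (self):
  - employee 1 (Tina): manager_id=NULL -> NULL
  - employee 2 (Julia): manager_id=1 -> Tina
  - employee 3 (Alice): manager_id=NULL -> NULL
  - employee 4 (Hank): manager_id=3 -> Alice
  - employee 5 (Grace): manager_id=NULL -> NULL
  - employee 6 (Dave): manager_id=5 -> Grace
  - employee 7 (Olivia): manager_id=NULL -> NULL

SQL:
SELECT a.name, b.name AS department, c.name AS manager
FROM employees a
LEFT JOIN departments b ON a.dept_id = b.id
LEFT JOIN employees c ON a.manager_id = c.id

Result:
name   | department  | manager
-------+-------------+--------
Tina   | Sales       | NULL   
Julia  | Engineering | Tina   
Alice  | Design      | NULL   
Hank   | Design      | Alice  
Grace  | Engineering | NULL   
Dave   | NULL        | Grace  
Olivia | Engineering | NULL   


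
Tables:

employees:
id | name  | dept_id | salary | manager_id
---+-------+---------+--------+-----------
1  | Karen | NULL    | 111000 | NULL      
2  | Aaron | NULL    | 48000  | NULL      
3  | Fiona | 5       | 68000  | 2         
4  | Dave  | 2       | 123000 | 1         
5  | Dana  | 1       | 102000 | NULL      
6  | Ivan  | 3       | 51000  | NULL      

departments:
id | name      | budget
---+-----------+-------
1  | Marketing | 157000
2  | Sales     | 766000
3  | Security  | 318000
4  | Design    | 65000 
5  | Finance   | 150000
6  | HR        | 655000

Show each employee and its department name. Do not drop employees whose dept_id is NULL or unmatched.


LEFT JOIN keeps every row from employees (the left table); where dept_id has no match in departments, the department columns become NULL. Walk through each employee:
  - employee 1 (Karen): dept_id=NULL, no match -> kept with NULL
  - employee 2 (Aaron): dept_id=NULL, no match -> kept with NULL
  - employee 3 (Fiona): dept_id=5 -> matches Finance
  - employee 4 (Dave): dept_id=2 -> matches Sales
  - employee 5 (Dana): dept_id=1 -> matches Marketing
  - employee 6 (Ivan): dept_id=3 -> matches Security
All 6 rows appear; 2 have NULL department.

SQL:
SELECT a.name, b.name AS department
FROM employees a
LEFT JOIN departments b ON a.dept_id = b.id

Result:
name  | department
------+-----------
Karen | NULL      
Aaron | NULL      
Fiona | Finance   
Dave  | Sales     
Dana  | Marketing 
Ivan  | Security  


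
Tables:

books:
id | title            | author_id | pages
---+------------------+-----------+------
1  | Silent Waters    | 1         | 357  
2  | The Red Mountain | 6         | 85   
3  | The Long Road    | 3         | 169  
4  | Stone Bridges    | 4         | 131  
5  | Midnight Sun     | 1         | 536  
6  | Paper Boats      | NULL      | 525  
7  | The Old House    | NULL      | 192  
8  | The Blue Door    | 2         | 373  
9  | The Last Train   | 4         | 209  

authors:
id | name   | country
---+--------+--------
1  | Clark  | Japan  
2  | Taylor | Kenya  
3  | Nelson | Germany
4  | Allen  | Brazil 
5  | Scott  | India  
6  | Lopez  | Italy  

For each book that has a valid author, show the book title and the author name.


INNER JOIN keeps only books rows whose author_id matches an id in authors. Walk through each book:
  - book 1 (Silent Waters): author_id=1 -> matches Clark
  - book 2 (The Red Mountain): author_id=6 -> matches Lopez
  - book 3 (The Long Road): author_id=3 -> matches Nelson
  - book 4 (Stone Bridges): author_id=4 -> matches Allen
  - book 5 (Midnight Sun): author_id=1 -> matches Clark
  - book 6 (Paper Boats): author_id=NULL, no match -> dropped
  - book 7 (The Old House): author_id=NULL, no match -> dropped
  - book 8 (The Blue Door): author_id=2 -> matches Taylor
  - book 9 (The Last Train): author_id=4 -> matches Allen
So 2 of 9 rows are dropped.

SQL:
SELECT a.title, b.name AS author
FROM books a
INNER JOIN authors b ON a.author_id = b.id

Result:
title            | author
-----------------+-------
Silent Waters    | Clark 
The Red Mountain | Lopez 
The Long Road    | Nelson
Stone Bridges    | Allen 
Midnight Sun     | Clark 
The Blue Door    | Taylor
The Last Train   | Allen 


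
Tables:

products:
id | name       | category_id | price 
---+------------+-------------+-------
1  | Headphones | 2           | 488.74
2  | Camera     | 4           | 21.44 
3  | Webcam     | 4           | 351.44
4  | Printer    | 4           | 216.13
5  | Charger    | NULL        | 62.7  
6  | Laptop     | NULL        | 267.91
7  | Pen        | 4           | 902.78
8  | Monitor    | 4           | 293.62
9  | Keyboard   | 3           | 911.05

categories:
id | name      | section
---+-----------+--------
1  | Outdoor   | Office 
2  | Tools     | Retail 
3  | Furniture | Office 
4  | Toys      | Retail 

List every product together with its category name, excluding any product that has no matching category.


INNER JOIN keeps only products rows whose category_id matches an id in categories. Walk through each product:
  - product 1 (Headphones): category_id=2 -> matches Tools
  - product 2 (Camera): category_id=4 -> matches Toys
  - product 3 (Webcam): category_id=4 -> matches Toys
  - product 4 (Printer): category_id=4 -> matches Toys
  - product 5 (Charger): category_id=NULL, no match -> dropped
  - product 6 (Laptop): category_id=NULL, no match -> dropped
  - product 7 (Pen): category_id=4 -> matches Toys
  - product 8 (Monitor): category_id=4 -> matches Toys
  - product 9 (Keyboard): category_id=3 -> matches Furniture
So 2 of 9 rows are dropped.

SQL:
SELECT a.name, b.name AS category
FROM products a
INNER JOIN categories b ON a.category_id = b.id

Result:
name       | category 
-----------+----------
Headphones | Tools    
Camera     | Toys     
Webcam     | Toys     
Printer    | Toys     
Pen        | Toys     
Monitor    | Toys     
Keyboard   | Furniture


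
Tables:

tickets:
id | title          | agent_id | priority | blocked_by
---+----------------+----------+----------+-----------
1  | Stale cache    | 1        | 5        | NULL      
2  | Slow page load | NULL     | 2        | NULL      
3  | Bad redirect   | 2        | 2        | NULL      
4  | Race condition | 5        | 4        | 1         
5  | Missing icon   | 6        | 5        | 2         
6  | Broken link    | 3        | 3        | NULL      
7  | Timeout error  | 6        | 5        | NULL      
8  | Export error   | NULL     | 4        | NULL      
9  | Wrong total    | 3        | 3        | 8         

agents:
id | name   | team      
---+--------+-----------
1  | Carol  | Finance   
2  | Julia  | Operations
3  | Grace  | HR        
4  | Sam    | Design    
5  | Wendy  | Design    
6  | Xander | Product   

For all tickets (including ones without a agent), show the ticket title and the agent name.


LEFT JOIN keeps every row from tickets (the left table); where agent_id has no match in agents, the agent columns become NULL. Walk through each ticket:
  - ticket 1 (Stale cache): agent_id=1 -> matches Carol
  - ticket 2 (Slow page load): agent_id=NULL, no match -> kept with NULL
  - ticket 3 (Bad redirect): agent_id=2 -> matches Julia
  - ticket 4 (Race condition): agent_id=5 -> matches Wendy
  - ticket 5 (Missing icon): agent_id=6 -> matches Xander
  - ticket 6 (Broken link): agent_id=3 -> matches Grace
  - ticket 7 (Timeout error): agent_id=6 -> matches Xander
  - ticket 8 (Export error): agent_id=NULL, no match -> kept with NULL
  - ticket 9 (Wrong total): agent_id=3 -> matches Grace
All 9 rows appear; 2 have NULL agent.

SQL:
SELECT a.title, b.name AS agent
FROM tickets a
LEFT JOIN agents b ON a.agent_id = b.id

Result:
title          | agent 
---------------+-------
Stale cache    | Carol 
Slow page load | NULL  
Bad redirect   | Julia 
Race condition | Wendy 
Missing icon   | Xander
Broken link    | Grace 
Timeout error  | Xander
Export error   | NULL  
Wrong total    | Grace 


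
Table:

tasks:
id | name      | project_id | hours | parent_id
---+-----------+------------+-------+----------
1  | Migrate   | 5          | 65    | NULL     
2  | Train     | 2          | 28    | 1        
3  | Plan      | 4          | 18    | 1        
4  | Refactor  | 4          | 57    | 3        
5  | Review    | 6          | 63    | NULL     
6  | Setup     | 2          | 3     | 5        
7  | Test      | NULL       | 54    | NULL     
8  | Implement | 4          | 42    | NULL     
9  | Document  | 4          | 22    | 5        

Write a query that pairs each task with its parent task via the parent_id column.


This is a self-join: tasks is joined to a second copy of itself, matching each row's parent_id to another row's id. Use LEFT JOIN so rows with parent_id=NULL are kept.
  - task 1 (Migrate): parent_id=NULL -> NULL
  - task 2 (Train): parent_id=1 -> Migrate
  - task 3 (Plan): parent_id=1 -> Migrate
  - task 4 (Refactor): parent_id=3 -> Plan
  - task 5 (Review): parent_id=NULL -> NULL
  - task 6 (Setup): parent_id=5 -> Review
  - task 7 (Test): parent_id=NULL -> NULL
  - task 8 (Implement): parent_id=NULL -> NULL
  - task 9 (Document): parent_id=5 -> Review

SQL:
SELECT a.name AS item, b.name AS parent
FROM tasks a
LEFT JOIN tasks b ON a.parent_id = b.id

Result:
item      | parent 
----------+--------
Migrate   | NULL   
Train     | Migrate
Plan      | Migrate
Refactor  | Plan   
Review    | NULL   
Setup     | Review 
Test      | NULL   
Implement | NULL   
Document  | Review 


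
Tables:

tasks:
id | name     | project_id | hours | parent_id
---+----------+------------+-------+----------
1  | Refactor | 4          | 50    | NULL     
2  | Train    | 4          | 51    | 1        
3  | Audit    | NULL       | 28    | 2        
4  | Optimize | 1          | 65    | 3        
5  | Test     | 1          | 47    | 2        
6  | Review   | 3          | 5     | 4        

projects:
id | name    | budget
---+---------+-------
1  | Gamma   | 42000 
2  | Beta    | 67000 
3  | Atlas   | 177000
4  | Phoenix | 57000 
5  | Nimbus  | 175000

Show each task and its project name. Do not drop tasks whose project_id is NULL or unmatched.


LEFT JOIN keeps every row from tasks (the left table); where project_id has no match in projects, the project columns become NULL. Walk through each task:
  - task 1 (Refactor): project_id=4 -> matches Phoenix
  - task 2 (Train): project_id=4 -> matches Phoenix
  - task 3 (Audit): project_id=NULL, no match -> kept with NULL
  - task 4 (Optimize): project_id=1 -> matches Gamma
  - task 5 (Test): project_id=1 -> matches Gamma
  - task 6 (Review): project_id=3 -> matches Atlas
All 6 rows appear; 1 has NULL project.

SQL:
SELECT a.name, b.name AS project
FROM tasks a
LEFT JOIN projects b ON a.project_id = b.id

Result:
name     | project
---------+--------
Refactor | Phoenix
Train    | Phoenix
Audit    | NULL   
Optimize | Gamma  
Test     | Gamma  
Review   | Atlas  


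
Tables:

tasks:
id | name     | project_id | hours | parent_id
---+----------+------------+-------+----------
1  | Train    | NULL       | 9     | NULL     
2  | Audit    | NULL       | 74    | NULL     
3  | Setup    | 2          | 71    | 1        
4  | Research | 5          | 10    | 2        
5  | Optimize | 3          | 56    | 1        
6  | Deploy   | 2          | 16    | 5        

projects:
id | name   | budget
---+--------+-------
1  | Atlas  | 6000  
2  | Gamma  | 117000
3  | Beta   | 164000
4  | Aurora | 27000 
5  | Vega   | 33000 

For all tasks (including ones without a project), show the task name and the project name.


LEFT JOIN keeps every row from tasks (the left table); where project_id has no match in projects, the project columns become NULL. Walk through each task:
  - task 1 (Train): project_id=NULL, no match -> kept with NULL
  - task 2 (Audit): project_id=NULL, no match -> kept with NULL
  - task 3 (Setup): project_id=2 -> matches Gamma
  - task 4 (Research): project_id=5 -> matches Vega
  - task 5 (Optimize): project_id=3 -> matches Beta
  - task 6 (Deploy): project_id=2 -> matches Gamma
All 6 rows appear; 2 have NULL project.

SQL:
SELECT a.name, b.name AS project
FROM tasks a
LEFT JOIN projects b ON a.project_id = b.id

Result:
name     | project
---------+--------
Train    | NULL   
Audit    | NULL   
Setup    | Gamma  
Research | Vega   
Optimize | Beta   
Deploy   | Gamma  


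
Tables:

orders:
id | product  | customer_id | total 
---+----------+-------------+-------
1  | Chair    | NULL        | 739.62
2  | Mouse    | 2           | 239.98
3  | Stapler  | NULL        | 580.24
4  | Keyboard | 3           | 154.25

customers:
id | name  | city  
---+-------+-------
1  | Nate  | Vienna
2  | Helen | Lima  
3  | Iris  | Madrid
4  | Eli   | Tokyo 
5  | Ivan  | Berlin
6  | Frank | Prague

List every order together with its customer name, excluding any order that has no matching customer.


INNER JOIN keeps only orders rows whose customer_id matches an id in customers. Walk through each order:
  - order 1 (Chair): customer_id=NULL, no match -> dropped
  - order 2 (Mouse): customer_id=2 -> matches Helen
  - order 3 (Stapler): customer_id=NULL, no match -> dropped
  - order 4 (Keyboard): customer_id=3 -> matches Iris
So 2 of 4 rows are dropped.

SQL:
SELECT a.product, b.name AS customer
FROM orders a
INNER JOIN customers b ON a.customer_id = b.id

Result:
product  | customer
---------+---------
Mouse    | Helen   
Keyboard | Iris    


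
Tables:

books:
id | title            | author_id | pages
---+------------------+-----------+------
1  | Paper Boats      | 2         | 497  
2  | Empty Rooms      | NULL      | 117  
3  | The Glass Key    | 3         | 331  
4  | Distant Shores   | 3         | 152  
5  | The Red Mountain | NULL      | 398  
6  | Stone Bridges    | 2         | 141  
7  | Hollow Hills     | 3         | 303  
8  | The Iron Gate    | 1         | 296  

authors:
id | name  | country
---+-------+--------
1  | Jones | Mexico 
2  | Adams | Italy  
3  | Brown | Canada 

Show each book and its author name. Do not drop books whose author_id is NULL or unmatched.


LEFT JOIN keeps every row from books (the left table); where author_id has no match in authors, the author columns become NULL. Walk through each book:
  - book 1 (Paper Boats): author_id=2 -> matches Adams
  - book 2 (Empty Rooms): author_id=NULL, no match -> kept with NULL
  - book 3 (The Glass Key): author_id=3 -> matches Brown
  - book 4 (Distant Shores): author_id=3 -> matches Brown
  - book 5 (The Red Mountain): author_id=NULL, no match -> kept with NULL
  - book 6 (Stone Bridges): author_id=2 -> matches Adams
  - book 7 (Hollow Hills): author_id=3 -> matches Brown
  - book 8 (The Iron Gate): author_id=1 -> matches Jones
All 8 rows appear; 2 have NULL author.

SQL:
SELECT a.title, b.name AS author
FROM books a
LEFT JOIN authors b ON a.author_id = b.id

Result:
title            | author
-----------------+-------
Paper Boats      | Adams 
Empty Rooms      | NULL  
The Glass Key    | Brown 
Distant Shores   | Brown 
The Red Mountain | NULL  
Stone Bridges    | Adams 
Hollow Hills     | Brown 
The Iron Gate    | Jones 


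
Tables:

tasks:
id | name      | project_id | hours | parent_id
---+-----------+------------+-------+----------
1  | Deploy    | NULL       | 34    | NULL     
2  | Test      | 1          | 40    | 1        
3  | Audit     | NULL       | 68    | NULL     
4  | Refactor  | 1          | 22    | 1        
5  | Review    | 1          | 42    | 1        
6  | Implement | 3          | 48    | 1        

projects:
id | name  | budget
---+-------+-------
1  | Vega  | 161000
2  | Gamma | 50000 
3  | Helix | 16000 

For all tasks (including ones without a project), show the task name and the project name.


LEFT JOIN keeps every row from tasks (the left table); where project_id has no match in projects, the project columns become NULL. Walk through each task:
  - task 1 (Deploy): project_id=NULL, no match -> kept with NULL
  - task 2 (Test): project_id=1 -> matches Vega
  - task 3 (Audit): project_id=NULL, no match -> kept with NULL
  - task 4 (Refactor): project_id=1 -> matches Vega
  - task 5 (Review): project_id=1 -> matches Vega
  - task 6 (Implement): project_id=3 -> matches Helix
All 6 rows appear; 2 have NULL project.

SQL:
SELECT a.name, b.name AS project
FROM tasks a
LEFT JOIN projects b ON a.project_id = b.id

Result:
name      | project
----------+--------
Deploy    | NULL   
Test      | Vega   
Audit     | NULL   
Refactor  | Vega   
Review    | Vega   
Implement | Helix  


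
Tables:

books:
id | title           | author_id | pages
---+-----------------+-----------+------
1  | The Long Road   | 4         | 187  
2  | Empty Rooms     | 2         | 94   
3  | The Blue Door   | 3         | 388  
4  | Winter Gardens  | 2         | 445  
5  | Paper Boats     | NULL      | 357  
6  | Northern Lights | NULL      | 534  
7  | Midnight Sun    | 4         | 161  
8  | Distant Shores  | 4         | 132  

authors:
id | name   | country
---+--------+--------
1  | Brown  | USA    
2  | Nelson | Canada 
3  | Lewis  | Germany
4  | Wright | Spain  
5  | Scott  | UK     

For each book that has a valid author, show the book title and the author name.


INNER JOIN keeps only books rows whose author_id matches an id in authors. Walk through each book:
  - book 1 (The Long Road): author_id=4 -> matches Wright
  - book 2 (Empty Rooms): author_id=2 -> matches Nelson
  - book 3 (The Blue Door): author_id=3 -> matches Lewis
  - book 4 (Winter Gardens): author_id=2 -> matches Nelson
  - book 5 (Paper Boats): author_id=NULL, no match -> dropped
  - book 6 (Northern Lights): author_id=NULL, no match -> dropped
  - book 7 (Midnight Sun): author_id=4 -> matches Wright
  - book 8 (Distant Shores): author_id=4 -> matches Wright
So 2 of 8 rows are dropped.

SQL:
SELECT a.title, b.name AS author
FROM books a
INNER JOIN authors b ON a.author_id = b.id

Result:
title          | author
---------------+-------
The Long Road  | Wright
Empty Rooms    | Nelson
The Blue Door  | Lewis 
Winter Gardens | Nelson
Midnight Sun   | Wright
Distant Shores | Wright


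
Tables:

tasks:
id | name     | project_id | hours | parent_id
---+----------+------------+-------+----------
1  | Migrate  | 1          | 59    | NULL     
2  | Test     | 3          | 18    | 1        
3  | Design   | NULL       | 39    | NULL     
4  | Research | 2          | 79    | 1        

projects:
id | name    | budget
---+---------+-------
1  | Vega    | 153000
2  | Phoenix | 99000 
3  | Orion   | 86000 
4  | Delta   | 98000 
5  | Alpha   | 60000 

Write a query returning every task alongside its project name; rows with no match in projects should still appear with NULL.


LEFT JOIN keeps every row from tasks (the left table); where project_id has no match in projects, the project columns become NULL. Walk through each task:
  - task 1 (Migrate): project_id=1 -> matches Vega
  - task 2 (Test): project_id=3 -> matches Orion
  - task 3 (Design): project_id=NULL, no match -> kept with NULL
  - task 4 (Research): project_id=2 -> matches Phoenix
All 4 rows appear; 1 has NULL project.

SQL:
SELECT a.name, b.name AS project
FROM tasks a
LEFT JOIN projects b ON a.project_id = b.id

Result:
name     | project
---------+--------
Migrate  | Vega   
Test     | Orion  
Design   | NULL   
Research | Phoenix
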